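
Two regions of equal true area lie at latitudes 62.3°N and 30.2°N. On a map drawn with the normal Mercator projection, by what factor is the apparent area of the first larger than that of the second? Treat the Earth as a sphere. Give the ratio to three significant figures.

3.46

Mercator areal scale is sec²φ.
At 62.3°: sec²(62.3°) = 1/0.4648² = 4.628.
At 30.2°: sec²(30.2°) = 1/0.8643² = 1.339.
Ratio = 4.628/1.339 = cos²(30.2°)/cos²(62.3°) ≈ 3.46.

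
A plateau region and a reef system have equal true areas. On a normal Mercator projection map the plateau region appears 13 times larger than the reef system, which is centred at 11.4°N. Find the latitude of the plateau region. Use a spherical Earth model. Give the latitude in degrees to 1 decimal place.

For equal true areas on Mercator, apparent areas scale as sec²φ, so the ratio is cos²φ₂ / cos²φ₁.
cos²φ₂ / cos²φ₁ = 13  ⇒  cos φ₁ = cos 11.4° / √13 = 0.9803/3.606 = 0.2719.
φ₁ = arccos(0.2719) ≈ 74.2°.

74.2°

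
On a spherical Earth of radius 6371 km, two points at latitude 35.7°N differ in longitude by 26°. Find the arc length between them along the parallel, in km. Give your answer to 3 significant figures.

2350 km

Arc length along a parallel = R cos φ · Δλ (with Δλ in radians).
= 6371 × cos 35.7° × (26° × π/180) = 6371 × 0.8121 × 0.4538 ≈ 2350 km.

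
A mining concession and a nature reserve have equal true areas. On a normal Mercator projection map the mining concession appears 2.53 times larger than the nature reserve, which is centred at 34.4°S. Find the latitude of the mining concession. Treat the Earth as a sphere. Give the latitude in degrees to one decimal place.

58.8°

For equal true areas on Mercator, apparent areas scale as sec²φ, so the ratio is cos²φ₂ / cos²φ₁.
cos²φ₂ / cos²φ₁ = 2.53  ⇒  cos φ₁ = cos 34.4° / √2.53 = 0.8251/1.591 = 0.5187.
φ₁ = arccos(0.5187) ≈ 58.8°.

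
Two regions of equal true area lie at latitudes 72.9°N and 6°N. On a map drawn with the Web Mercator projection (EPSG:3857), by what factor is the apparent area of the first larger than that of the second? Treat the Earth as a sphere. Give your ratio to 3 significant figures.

On Mercator, area is exaggerated by sec²φ = 1/cos²φ.
At 72.9°: sec²(72.9°) = 1/0.2940² = 11.57.
At 6°: sec²(6°) = 1/0.9945² = 1.011.
Ratio = 11.57/1.011 = cos²(6°)/cos²(72.9°) ≈ 11.4.

11.4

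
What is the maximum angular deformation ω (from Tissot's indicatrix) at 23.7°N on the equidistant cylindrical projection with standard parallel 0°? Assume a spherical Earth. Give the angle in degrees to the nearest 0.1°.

5.0°

For the equirectangular projection with φ₀ = 0 (plate carrée), h = 1 along meridians and k = sec φ along parallels.
At 23.7°: h = 1.000, k = 1.092; principal scales a = 1.092, b = 1.000.
sin(ω/2) = (a − b)/(a + b) = 0.09211/2.092 = 0.04403, so ω = 2 arcsin(0.04403) ≈ 5.0°.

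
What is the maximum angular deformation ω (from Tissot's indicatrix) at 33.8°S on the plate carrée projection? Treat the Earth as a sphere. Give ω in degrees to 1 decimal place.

Plate carrée maps x = Rλ, y = Rφ. The meridian scale is h = 1 and the parallel scale is k = 1/cos φ = sec φ.
At 33.8°: h = 1.000, k = 1.203; principal scales a = 1.203, b = 1.000.
sin(ω/2) = (a − b)/(a + b) = 0.2034/2.203 = 0.09231, so ω = 2 arcsin(0.09231) ≈ 10.6°.

10.6°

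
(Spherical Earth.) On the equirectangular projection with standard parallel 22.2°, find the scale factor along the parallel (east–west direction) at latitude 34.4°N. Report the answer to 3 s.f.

1.12

With standard parallel φ₀ = 22.2°, the equirectangular projection gives x = Rλ cos φ₀, y = Rφ, so h = 1 and k = cos 22.2° / cos φ.
k = cos 22.2° / cos 34.4° = 0.9259/0.8251 = 1.122.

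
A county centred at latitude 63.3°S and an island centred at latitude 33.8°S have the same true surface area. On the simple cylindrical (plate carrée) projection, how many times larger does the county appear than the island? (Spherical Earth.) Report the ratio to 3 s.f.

1.85

In the plate carrée (x = Rλ, y = Rφ), meridians are true-scale (h = 1) and parallels are stretched by k = sec φ.
Areal scale at 63.3°: h·k = 1.000 × 2.226 = 2.226.
Areal scale at 33.8°: h·k = 1.000 × 1.203 = 1.203.
Ratio = 2.226/1.203 ≈ 1.85.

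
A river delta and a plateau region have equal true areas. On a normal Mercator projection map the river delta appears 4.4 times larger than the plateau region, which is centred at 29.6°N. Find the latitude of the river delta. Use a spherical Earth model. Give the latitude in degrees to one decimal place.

On Mercator, (apparent₁)/(apparent₂) = sec²φ₁ / sec²φ₂ when true areas are equal.
cos²φ₂ / cos²φ₁ = 4.4  ⇒  cos φ₁ = cos 29.6° / √4.4 = 0.8695/2.098 = 0.4145.
φ₁ = arccos(0.4145) ≈ 65.5°.

65.5°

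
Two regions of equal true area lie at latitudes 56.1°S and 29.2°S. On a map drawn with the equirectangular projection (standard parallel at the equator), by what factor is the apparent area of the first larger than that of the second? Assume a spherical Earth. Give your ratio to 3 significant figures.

For the equirectangular projection with φ₀ = 0 (plate carrée), h = 1 along meridians and k = sec φ along parallels.
Areal scale at 56.1°: h·k = 1.000 × 1.793 = 1.793.
Areal scale at 29.2°: h·k = 1.000 × 1.146 = 1.146.
Ratio = 1.793/1.146 ≈ 1.57.

1.57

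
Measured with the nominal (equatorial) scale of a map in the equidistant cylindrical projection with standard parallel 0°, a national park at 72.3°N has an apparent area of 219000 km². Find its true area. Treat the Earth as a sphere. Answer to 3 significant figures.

66600 km²

For the equirectangular projection with φ₀ = 0 (plate carrée), h = 1 along meridians and k = sec φ along parallels.
Areal scale = h·k = 1 × sec φ; at 72.3°, h = 1.000, k = 3.289, so h·k = 3.289.
True area = apparent / (areal scale) = 219000 / 3.289 ≈ 66600 km².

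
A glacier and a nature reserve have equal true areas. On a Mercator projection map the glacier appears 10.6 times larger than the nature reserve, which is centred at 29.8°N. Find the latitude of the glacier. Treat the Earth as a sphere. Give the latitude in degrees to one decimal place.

On Mercator, (apparent₁)/(apparent₂) = sec²φ₁ / sec²φ₂ when true areas are equal.
cos²φ₂ / cos²φ₁ = 10.6  ⇒  cos φ₁ = cos 29.8° / √10.6 = 0.8678/3.256 = 0.2665.
φ₁ = arccos(0.2665) ≈ 74.5°.

74.5°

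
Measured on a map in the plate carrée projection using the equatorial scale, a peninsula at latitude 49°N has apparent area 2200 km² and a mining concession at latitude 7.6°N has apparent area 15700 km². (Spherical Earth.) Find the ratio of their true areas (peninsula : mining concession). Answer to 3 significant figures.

0.0927

On the plate carrée, areal scale = h·k = 1 × sec φ, so true area = apparent × cos φ.
True area of peninsula: 2200 × cos(49°) = 2200 × 0.6561 = 1443 km².
True area of mining concession: 15700 × cos(7.6°) = 15700 × 0.9912 = 15560 km².
Ratio = 1443 / 15560 ≈ 0.0927.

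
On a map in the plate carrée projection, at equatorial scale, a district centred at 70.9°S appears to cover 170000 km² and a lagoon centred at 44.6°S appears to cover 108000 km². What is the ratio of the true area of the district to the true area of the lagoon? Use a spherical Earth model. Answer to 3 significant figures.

On the plate carrée, areal scale = h·k = 1 × sec φ, so true area = apparent × cos φ.
True area of district: 170000 × cos(70.9°) = 170000 × 0.3272 = 55630 km².
True area of lagoon: 108000 × cos(44.6°) = 108000 × 0.7120 = 76900 km².
Ratio = 55630 / 76900 ≈ 0.723.

0.723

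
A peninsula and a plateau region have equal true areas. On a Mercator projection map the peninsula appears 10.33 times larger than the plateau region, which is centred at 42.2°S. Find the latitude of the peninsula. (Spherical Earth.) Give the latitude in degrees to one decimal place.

76.7°

On Mercator, (apparent₁)/(apparent₂) = sec²φ₁ / sec²φ₂ when true areas are equal.
cos²φ₂ / cos²φ₁ = 10.33  ⇒  cos φ₁ = cos 42.2° / √10.33 = 0.7408/3.214 = 0.2305.
φ₁ = arccos(0.2305) ≈ 76.7°.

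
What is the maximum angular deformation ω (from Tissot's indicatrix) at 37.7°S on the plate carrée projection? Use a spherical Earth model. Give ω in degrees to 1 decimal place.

For the equirectangular projection with φ₀ = 0 (plate carrée), h = 1 along meridians and k = sec φ along parallels.
At 37.7°: h = 1.000, k = 1.264; principal scales a = 1.264, b = 1.000.
sin(ω/2) = (a − b)/(a + b) = 0.2639/2.264 = 0.1166, so ω = 2 arcsin(0.1166) ≈ 13.4°.

13.4°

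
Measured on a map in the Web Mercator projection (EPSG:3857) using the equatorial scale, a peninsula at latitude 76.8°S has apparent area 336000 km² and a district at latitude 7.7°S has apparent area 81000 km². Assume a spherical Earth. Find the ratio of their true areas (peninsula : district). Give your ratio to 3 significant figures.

On Mercator the areal scale is sec²φ, so true area = apparent × cos²φ.
True area of peninsula: 336000 × cos²(76.8°) = 336000 × 0.05214 = 17520 km².
True area of district: 81000 × cos²(7.7°) = 81000 × 0.9820 = 79550 km².
Ratio = 17520 / 79550 ≈ 0.220.

0.220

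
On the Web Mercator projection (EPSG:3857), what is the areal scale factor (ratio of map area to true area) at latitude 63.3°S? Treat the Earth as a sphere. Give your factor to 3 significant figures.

For Mercator, h = k = sec φ (a conformal cylindrical projection has a single point scale, 1/cos φ).
Areal scale = k² = sec²φ = 1/cos²(63.3°) = 1/0.4493² = 4.953.

4.95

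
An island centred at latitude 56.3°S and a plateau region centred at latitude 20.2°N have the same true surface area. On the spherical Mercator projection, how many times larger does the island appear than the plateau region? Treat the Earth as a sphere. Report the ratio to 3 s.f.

2.86

On Mercator, area is exaggerated by sec²φ = 1/cos²φ.
At 56.3°: sec²(56.3°) = 1/0.5548² = 3.248.
At 20.2°: sec²(20.2°) = 1/0.9385² = 1.135.
Ratio = 3.248/1.135 = cos²(20.2°)/cos²(56.3°) ≈ 2.86.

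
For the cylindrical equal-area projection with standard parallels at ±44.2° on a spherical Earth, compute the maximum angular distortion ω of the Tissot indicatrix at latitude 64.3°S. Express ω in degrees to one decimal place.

A cylindrical equal-area projection with standard parallel φ₀ has meridian scale h = cos φ / cos φ₀ and parallel scale k = cos φ₀ / cos φ (so areas are preserved, h·k = 1).
At 64.3°: h = 0.6049, k = 1.653; principal scales a = 1.653, b = 0.6049.
sin(ω/2) = (a − b)/(a + b) = 1.048/2.258 = 0.4642, so ω = 2 arcsin(0.4642) ≈ 55.3°.

55.3°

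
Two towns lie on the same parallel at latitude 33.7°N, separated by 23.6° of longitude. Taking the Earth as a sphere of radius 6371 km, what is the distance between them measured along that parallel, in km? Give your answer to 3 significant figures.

Arc length along a parallel = R cos φ · Δλ (with Δλ in radians).
= 6371 × cos 33.7° × (23.6° × π/180) = 6371 × 0.8320 × 0.4119 ≈ 2180 km.

2180 km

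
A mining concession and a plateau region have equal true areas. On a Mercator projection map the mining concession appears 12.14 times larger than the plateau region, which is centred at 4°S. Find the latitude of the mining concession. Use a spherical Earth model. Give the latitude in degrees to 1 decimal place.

73.4°

Mercator areal scale is sec²φ, so apparent-area ratio = sec²φ₁ / sec²φ₂ = cos²φ₂ / cos²φ₁.
cos²φ₂ / cos²φ₁ = 12.14  ⇒  cos φ₁ = cos 4° / √12.14 = 0.9976/3.484 = 0.2863.
φ₁ = arccos(0.2863) ≈ 73.4°.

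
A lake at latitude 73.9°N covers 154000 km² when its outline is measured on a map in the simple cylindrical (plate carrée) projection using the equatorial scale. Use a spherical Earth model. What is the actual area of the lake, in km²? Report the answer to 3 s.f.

42700 km²

For the equirectangular projection with φ₀ = 0 (plate carrée), h = 1 along meridians and k = sec φ along parallels.
Areal scale = h·k = 1 × sec φ; at 73.9°, h = 1.000, k = 3.606, so h·k = 3.606.
True area = apparent / (areal scale) = 154000 / 3.606 ≈ 42700 km².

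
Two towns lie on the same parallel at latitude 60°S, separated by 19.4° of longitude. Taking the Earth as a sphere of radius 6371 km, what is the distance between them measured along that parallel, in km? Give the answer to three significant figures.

1080 km

Arc length along a parallel = R cos φ · Δλ (with Δλ in radians).
= 6371 × cos 60° × (19.4° × π/180) = 6371 × 0.5000 × 0.3386 ≈ 1080 km.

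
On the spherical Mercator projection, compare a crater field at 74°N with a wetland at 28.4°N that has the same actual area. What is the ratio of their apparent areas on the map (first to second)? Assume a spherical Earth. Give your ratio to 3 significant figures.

10.2

On Mercator, area is exaggerated by sec²φ = 1/cos²φ.
At 74°: sec²(74°) = 1/0.2756² = 13.16.
At 28.4°: sec²(28.4°) = 1/0.8796² = 1.292.
Ratio = 13.16/1.292 = cos²(28.4°)/cos²(74°) ≈ 10.2.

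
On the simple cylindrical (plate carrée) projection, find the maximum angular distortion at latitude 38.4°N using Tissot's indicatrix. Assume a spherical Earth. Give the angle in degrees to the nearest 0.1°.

For the equirectangular projection with φ₀ = 0 (plate carrée), h = 1 along meridians and k = sec φ along parallels.
At 38.4°: h = 1.000, k = 1.276; principal scales a = 1.276, b = 1.000.
sin(ω/2) = (a − b)/(a + b) = 0.2760/2.276 = 0.1213, so ω = 2 arcsin(0.1213) ≈ 13.9°.

13.9°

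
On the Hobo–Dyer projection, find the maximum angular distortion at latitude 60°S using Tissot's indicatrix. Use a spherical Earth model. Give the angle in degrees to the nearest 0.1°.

51.1°

The Hobo–Dyer projection is cylindrical equal-area with φ₀ = 37.5°. For cylindrical equal-area with standard parallel φ₀, h = cos φ / cos φ₀ and k = cos φ₀ / cos φ, so h·k = 1.
At 60°: h = 0.6302, k = 1.587; principal scales a = 1.587, b = 0.6302.
sin(ω/2) = (a − b)/(a + b) = 0.9565/2.217 = 0.4314, so ω = 2 arcsin(0.4314) ≈ 51.1°.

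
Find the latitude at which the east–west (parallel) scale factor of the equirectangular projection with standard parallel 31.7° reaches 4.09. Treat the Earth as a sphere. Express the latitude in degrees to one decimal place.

The equidistant cylindrical projection with φ₀ = 31.7° has h = 1 (meridians true) and k = cos φ₀ / cos φ along parallels.
k = cos φ₀ / cos φ = 4.09  ⇒  cos φ = cos 31.7° / 4.09 = 0.2080.
φ = arccos(0.2080) ≈ 78.0°.

78.0°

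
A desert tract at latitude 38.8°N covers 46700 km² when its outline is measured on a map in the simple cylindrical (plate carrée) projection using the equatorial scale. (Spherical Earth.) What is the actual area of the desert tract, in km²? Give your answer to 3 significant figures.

36400 km²

In the plate carrée (x = Rλ, y = Rφ), meridians are true-scale (h = 1) and parallels are stretched by k = sec φ.
Areal scale = h·k = 1 × sec φ; at 38.8°, h = 1.000, k = 1.283, so h·k = 1.283.
True area = apparent / (areal scale) = 46700 / 1.283 ≈ 36400 km².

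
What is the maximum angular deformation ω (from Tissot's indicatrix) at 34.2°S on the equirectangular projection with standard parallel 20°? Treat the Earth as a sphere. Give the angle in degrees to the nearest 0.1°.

With standard parallel φ₀ = 20°, the equirectangular projection gives x = Rλ cos φ₀, y = Rφ, so h = 1 and k = cos 20° / cos φ.
At 34.2°: h = 1.000, k = 1.136; principal scales a = 1.136, b = 1.000.
sin(ω/2) = (a − b)/(a + b) = 0.1362/2.136 = 0.06374, so ω = 2 arcsin(0.06374) ≈ 7.3°.

7.3°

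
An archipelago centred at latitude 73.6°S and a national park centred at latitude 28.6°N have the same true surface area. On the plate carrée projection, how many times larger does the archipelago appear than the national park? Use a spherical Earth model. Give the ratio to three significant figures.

For the equirectangular projection with φ₀ = 0 (plate carrée), h = 1 along meridians and k = sec φ along parallels.
Areal scale at 73.6°: h·k = 1.000 × 3.542 = 3.542.
Areal scale at 28.6°: h·k = 1.000 × 1.139 = 1.139.
Ratio = 3.542/1.139 ≈ 3.11.

3.11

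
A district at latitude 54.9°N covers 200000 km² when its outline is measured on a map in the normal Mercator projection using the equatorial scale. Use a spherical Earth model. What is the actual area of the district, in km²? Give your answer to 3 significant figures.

66100 km²

The Mercator projection is conformal; its linear scale factor is the same in every direction and equals sec φ = 1/cos φ.
Areal scale = k² = sec²φ = 1/cos²(54.9°) = 1/0.5750² = 3.025.
True area = apparent / (areal scale) = 200000 / 3.025 ≈ 66100 km².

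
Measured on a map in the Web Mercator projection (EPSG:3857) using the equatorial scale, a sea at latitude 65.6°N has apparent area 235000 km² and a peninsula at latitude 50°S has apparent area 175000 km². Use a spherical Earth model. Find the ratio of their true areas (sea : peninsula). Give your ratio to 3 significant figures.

On Mercator the areal scale is sec²φ, so true area = apparent × cos²φ.
True area of sea: 235000 × cos²(65.6°) = 235000 × 0.1707 = 40100 km².
True area of peninsula: 175000 × cos²(50°) = 175000 × 0.4132 = 72310 km².
Ratio = 40100 / 72310 ≈ 0.555.

0.555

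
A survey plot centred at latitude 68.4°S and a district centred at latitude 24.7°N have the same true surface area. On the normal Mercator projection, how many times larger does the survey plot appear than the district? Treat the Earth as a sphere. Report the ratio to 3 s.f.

On Mercator, area is exaggerated by sec²φ = 1/cos²φ.
At 68.4°: sec²(68.4°) = 1/0.3681² = 7.379.
At 24.7°: sec²(24.7°) = 1/0.9085² = 1.212.
Ratio = 7.379/1.212 = cos²(24.7°)/cos²(68.4°) ≈ 6.09.

6.09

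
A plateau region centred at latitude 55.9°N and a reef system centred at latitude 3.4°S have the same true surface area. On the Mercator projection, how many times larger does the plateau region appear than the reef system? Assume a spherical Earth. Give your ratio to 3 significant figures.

On Mercator, area is exaggerated by sec²φ = 1/cos²φ.
At 55.9°: sec²(55.9°) = 1/0.5606² = 3.182.
At 3.4°: sec²(3.4°) = 1/0.9982² = 1.004.
Ratio = 3.182/1.004 = cos²(3.4°)/cos²(55.9°) ≈ 3.17.

3.17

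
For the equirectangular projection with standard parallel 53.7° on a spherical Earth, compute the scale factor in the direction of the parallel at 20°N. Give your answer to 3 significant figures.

0.630

In the equirectangular projection with standard parallel φ₀ = 53.7° (x = Rλ cos φ₀, y = Rφ), meridians are true-scale (h = 1) and the parallel scale is k = cos φ₀ / cos φ.
k = cos 53.7° / cos 20° = 0.5920/0.9397 = 0.6300.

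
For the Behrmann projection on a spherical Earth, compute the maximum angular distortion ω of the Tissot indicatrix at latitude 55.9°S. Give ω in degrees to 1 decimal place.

Behrmann is a cylindrical equal-area projection with standard parallels at ±30°. A cylindrical equal-area projection with standard parallel φ₀ has meridian scale h = cos φ / cos φ₀ and parallel scale k = cos φ₀ / cos φ (so areas are preserved, h·k = 1).
At 55.9°: h = 0.6474, k = 1.545; principal scales a = 1.545, b = 0.6474.
sin(ω/2) = (a − b)/(a + b) = 0.8973/2.192 = 0.4094, so ω = 2 arcsin(0.4094) ≈ 48.3°.

48.3°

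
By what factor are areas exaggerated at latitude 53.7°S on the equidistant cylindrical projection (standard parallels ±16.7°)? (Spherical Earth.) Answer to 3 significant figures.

With standard parallel φ₀ = 16.7°, the equirectangular projection gives x = Rλ cos φ₀, y = Rφ, so h = 1 and k = cos 16.7° / cos φ.
Areal scale = h·k = 1 × cos φ₀ / cos φ; at 53.7°, h = 1.000, k = 1.618, so h·k = 1.618.

1.62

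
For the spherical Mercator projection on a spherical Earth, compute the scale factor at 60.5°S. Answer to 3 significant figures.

2.03

The Mercator projection is conformal; its linear scale factor is the same in every direction and equals sec φ = 1/cos φ.
k = 1/cos 60.5° = 1/0.4924 = 2.031.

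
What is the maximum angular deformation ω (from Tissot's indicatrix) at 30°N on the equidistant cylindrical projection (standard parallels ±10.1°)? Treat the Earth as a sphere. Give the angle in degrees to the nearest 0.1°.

7.3°

In the equirectangular projection with standard parallel φ₀ = 10.1° (x = Rλ cos φ₀, y = Rφ), meridians are true-scale (h = 1) and the parallel scale is k = cos φ₀ / cos φ.
At 30°: h = 1.000, k = 1.137; principal scales a = 1.137, b = 1.000.
sin(ω/2) = (a − b)/(a + b) = 0.1368/2.137 = 0.06402, so ω = 2 arcsin(0.06402) ≈ 7.3°.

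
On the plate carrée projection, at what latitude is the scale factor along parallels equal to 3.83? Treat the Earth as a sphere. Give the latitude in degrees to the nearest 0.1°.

Plate carrée: h = 1, k = sec φ along parallels.
sec φ = 3.83  ⇒  cos φ = 0.2611  ⇒  φ ≈ 74.9°.

74.9°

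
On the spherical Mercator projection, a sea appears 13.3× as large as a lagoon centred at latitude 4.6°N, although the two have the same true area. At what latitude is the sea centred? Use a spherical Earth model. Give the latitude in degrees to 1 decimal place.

74.1°

Mercator areal scale is sec²φ, so apparent-area ratio = sec²φ₁ / sec²φ₂ = cos²φ₂ / cos²φ₁.
cos²φ₂ / cos²φ₁ = 13.3  ⇒  cos φ₁ = cos 4.6° / √13.3 = 0.9968/3.647 = 0.2733.
φ₁ = arccos(0.2733) ≈ 74.1°.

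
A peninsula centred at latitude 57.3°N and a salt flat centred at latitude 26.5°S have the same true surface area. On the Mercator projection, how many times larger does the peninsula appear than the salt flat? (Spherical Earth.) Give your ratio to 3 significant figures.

Mercator areal scale is sec²φ.
At 57.3°: sec²(57.3°) = 1/0.5402² = 3.426.
At 26.5°: sec²(26.5°) = 1/0.8949² = 1.249.
Ratio = 3.426/1.249 = cos²(26.5°)/cos²(57.3°) ≈ 2.74.

2.74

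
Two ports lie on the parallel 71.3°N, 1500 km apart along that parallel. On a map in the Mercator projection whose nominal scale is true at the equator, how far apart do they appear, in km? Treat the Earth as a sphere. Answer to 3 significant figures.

4680 km

The Mercator projection is conformal; its linear scale factor is the same in every direction and equals sec φ = 1/cos φ.
Along the parallel, k = sec 71.3° = 1/0.3206 = 3.119.
Map distance = 1500 × 3.119 ≈ 4680 km.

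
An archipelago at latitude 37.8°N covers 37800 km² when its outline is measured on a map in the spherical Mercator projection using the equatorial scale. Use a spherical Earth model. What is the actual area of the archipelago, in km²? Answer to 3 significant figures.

23600 km²

The Mercator projection is conformal; its linear scale factor is the same in every direction and equals sec φ = 1/cos φ.
Areal scale = k² = sec²φ = 1/cos²(37.8°) = 1/0.7902² = 1.602.
True area = apparent / (areal scale) = 37800 / 1.602 ≈ 23600 km².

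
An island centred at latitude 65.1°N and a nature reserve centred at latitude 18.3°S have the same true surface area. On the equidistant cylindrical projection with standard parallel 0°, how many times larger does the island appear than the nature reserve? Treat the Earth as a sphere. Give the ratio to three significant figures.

2.25

In the plate carrée (x = Rλ, y = Rφ), meridians are true-scale (h = 1) and parallels are stretched by k = sec φ.
Areal scale at 65.1°: h·k = 1.000 × 2.375 = 2.375.
Areal scale at 18.3°: h·k = 1.000 × 1.053 = 1.053.
Ratio = 2.375/1.053 ≈ 2.25.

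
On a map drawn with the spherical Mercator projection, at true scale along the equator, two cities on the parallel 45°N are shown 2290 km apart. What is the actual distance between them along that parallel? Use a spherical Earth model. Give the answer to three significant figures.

1620 km

Mercator is conformal, so the point scale is isotropic: h = k = sec φ = 1/cos φ.
Along the parallel at 45°, map distances are exaggerated by k = sec 45° = 1.414.
True distance = 2290 / 1.414 = 2290 × cos 45° ≈ 1620 km.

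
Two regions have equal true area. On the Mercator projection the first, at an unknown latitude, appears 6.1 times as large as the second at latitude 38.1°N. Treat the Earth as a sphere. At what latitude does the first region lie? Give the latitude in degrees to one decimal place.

For equal true areas on Mercator, apparent areas scale as sec²φ, so the ratio is cos²φ₂ / cos²φ₁.
cos²φ₂ / cos²φ₁ = 6.1  ⇒  cos φ₁ = cos 38.1° / √6.1 = 0.7869/2.470 = 0.3186.
φ₁ = arccos(0.3186) ≈ 71.4°.

71.4°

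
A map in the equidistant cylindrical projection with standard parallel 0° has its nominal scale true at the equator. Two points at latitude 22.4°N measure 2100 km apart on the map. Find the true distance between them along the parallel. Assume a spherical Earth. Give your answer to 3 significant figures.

1940 km

Plate carrée maps x = Rλ, y = Rφ. The meridian scale is h = 1 and the parallel scale is k = 1/cos φ = sec φ.
Along the parallel at 22.4°, map distances are exaggerated by k = sec 22.4° = 1.082.
True distance = 2100 / 1.082 = 2100 × cos 22.4° ≈ 1940 km.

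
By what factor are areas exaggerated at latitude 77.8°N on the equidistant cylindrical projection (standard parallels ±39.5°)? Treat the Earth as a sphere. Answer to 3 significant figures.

With standard parallel φ₀ = 39.5°, the equirectangular projection gives x = Rλ cos φ₀, y = Rφ, so h = 1 and k = cos 39.5° / cos φ.
Areal scale = h·k = 1 × cos φ₀ / cos φ; at 77.8°, h = 1.000, k = 3.651, so h·k = 3.651.

3.65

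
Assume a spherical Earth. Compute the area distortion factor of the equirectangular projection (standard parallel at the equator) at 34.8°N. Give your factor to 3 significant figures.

1.22

In the plate carrée (x = Rλ, y = Rφ), meridians are true-scale (h = 1) and parallels are stretched by k = sec φ.
Areal scale = h·k = 1 × sec φ; at 34.8°, h = 1.000, k = 1.218, so h·k = 1.218.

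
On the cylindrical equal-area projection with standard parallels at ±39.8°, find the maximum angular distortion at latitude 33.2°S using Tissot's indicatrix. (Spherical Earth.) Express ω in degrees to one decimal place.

For cylindrical equal-area with standard parallel φ₀, h = cos φ / cos φ₀ and k = cos φ₀ / cos φ, so h·k = 1.
At 33.2°: h = 1.089, k = 0.9182; principal scales a = 1.089, b = 0.9182.
sin(ω/2) = (a − b)/(a + b) = 0.1710/2.007 = 0.08518, so ω = 2 arcsin(0.08518) ≈ 9.8°.

9.8°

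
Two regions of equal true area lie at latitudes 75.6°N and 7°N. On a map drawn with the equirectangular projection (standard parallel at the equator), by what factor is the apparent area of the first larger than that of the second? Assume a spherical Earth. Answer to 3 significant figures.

3.99

In the plate carrée (x = Rλ, y = Rφ), meridians are true-scale (h = 1) and parallels are stretched by k = sec φ.
Areal scale at 75.6°: h·k = 1.000 × 4.021 = 4.021.
Areal scale at 7°: h·k = 1.000 × 1.008 = 1.008.
Ratio = 4.021/1.008 ≈ 3.99.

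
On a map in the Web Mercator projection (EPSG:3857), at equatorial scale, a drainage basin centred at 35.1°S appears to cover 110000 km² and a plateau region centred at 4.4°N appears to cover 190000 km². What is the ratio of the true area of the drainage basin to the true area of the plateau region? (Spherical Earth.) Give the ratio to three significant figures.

Since Mercator area scale is 1/cos²φ, the true area equals the apparent area multiplied by cos²φ.
True area of drainage basin: 110000 × cos²(35.1°) = 110000 × 0.6694 = 73630 km².
True area of plateau region: 190000 × cos²(4.4°) = 190000 × 0.9941 = 188900 km².
Ratio = 73630 / 188900 ≈ 0.390.

0.390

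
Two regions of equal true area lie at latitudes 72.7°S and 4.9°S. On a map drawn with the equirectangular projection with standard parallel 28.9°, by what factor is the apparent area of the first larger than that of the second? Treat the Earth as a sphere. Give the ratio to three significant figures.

In the equirectangular projection with standard parallel φ₀ = 28.9° (x = Rλ cos φ₀, y = Rφ), meridians are true-scale (h = 1) and the parallel scale is k = cos φ₀ / cos φ.
Areal scale at 72.7°: h·k = 1.000 × 2.944 = 2.944.
Areal scale at 4.9°: h·k = 1.000 × 0.8787 = 0.8787.
Ratio = 2.944/0.8787 ≈ 3.35.

3.35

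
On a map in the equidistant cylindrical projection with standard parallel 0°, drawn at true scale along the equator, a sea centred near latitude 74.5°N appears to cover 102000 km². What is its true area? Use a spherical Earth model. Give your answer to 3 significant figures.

In the plate carrée (x = Rλ, y = Rφ), meridians are true-scale (h = 1) and parallels are stretched by k = sec φ.
Areal scale = h·k = 1 × sec φ; at 74.5°, h = 1.000, k = 3.742, so h·k = 3.742.
True area = apparent / (areal scale) = 102000 / 3.742 ≈ 27300 km².

27300 km²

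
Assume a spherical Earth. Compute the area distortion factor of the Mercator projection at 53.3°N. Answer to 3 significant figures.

The Mercator projection is conformal; its linear scale factor is the same in every direction and equals sec φ = 1/cos φ.
Areal scale = k² = sec²φ = 1/cos²(53.3°) = 1/0.5976² = 2.800.

2.80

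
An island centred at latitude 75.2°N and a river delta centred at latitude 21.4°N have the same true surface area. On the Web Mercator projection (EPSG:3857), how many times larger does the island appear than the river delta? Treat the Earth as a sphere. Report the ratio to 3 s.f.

13.3

On Mercator, area is exaggerated by sec²φ = 1/cos²φ.
At 75.2°: sec²(75.2°) = 1/0.2554² = 15.33.
At 21.4°: sec²(21.4°) = 1/0.9311² = 1.154.
Ratio = 15.33/1.154 = cos²(21.4°)/cos²(75.2°) ≈ 13.3.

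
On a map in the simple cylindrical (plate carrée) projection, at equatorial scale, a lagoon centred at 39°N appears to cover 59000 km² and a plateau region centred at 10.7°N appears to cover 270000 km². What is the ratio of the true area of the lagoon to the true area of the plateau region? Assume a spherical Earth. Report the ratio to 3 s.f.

0.173

On the plate carrée, areal scale = h·k = 1 × sec φ, so true area = apparent × cos φ.
True area of lagoon: 59000 × cos(39°) = 59000 × 0.7771 = 45850 km².
True area of plateau region: 270000 × cos(10.7°) = 270000 × 0.9826 = 265300 km².
Ratio = 45850 / 265300 ≈ 0.173.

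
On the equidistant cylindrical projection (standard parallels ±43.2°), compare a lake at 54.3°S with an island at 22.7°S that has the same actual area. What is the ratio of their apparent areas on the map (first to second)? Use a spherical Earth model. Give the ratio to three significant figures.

1.58

With standard parallel φ₀ = 43.2°, the equirectangular projection gives x = Rλ cos φ₀, y = Rφ, so h = 1 and k = cos 43.2° / cos φ.
Areal scale at 54.3°: h·k = 1.000 × 1.249 = 1.249.
Areal scale at 22.7°: h·k = 1.000 × 0.7902 = 0.7902.
Ratio = 1.249/0.7902 ≈ 1.58.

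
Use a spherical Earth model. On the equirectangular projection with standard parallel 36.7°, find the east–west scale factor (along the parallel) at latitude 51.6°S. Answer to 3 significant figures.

In the equirectangular projection with standard parallel φ₀ = 36.7° (x = Rλ cos φ₀, y = Rφ), meridians are true-scale (h = 1) and the parallel scale is k = cos φ₀ / cos φ.
k = cos 36.7° / cos 51.6° = 0.8018/0.6211 = 1.291.

1.29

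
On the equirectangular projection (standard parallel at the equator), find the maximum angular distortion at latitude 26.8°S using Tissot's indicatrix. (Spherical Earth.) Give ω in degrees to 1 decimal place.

In the plate carrée (x = Rλ, y = Rφ), meridians are true-scale (h = 1) and parallels are stretched by k = sec φ.
At 26.8°: h = 1.000, k = 1.120; principal scales a = 1.120, b = 1.000.
sin(ω/2) = (a − b)/(a + b) = 0.1203/2.120 = 0.05676, so ω = 2 arcsin(0.05676) ≈ 6.5°.

6.5°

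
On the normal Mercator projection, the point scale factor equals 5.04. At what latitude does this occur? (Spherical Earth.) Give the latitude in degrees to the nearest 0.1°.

Mercator scale is k = sec φ = 1/cos φ.
1/cos φ = 5.04  ⇒  cos φ = 0.1984  ⇒  φ = arccos(0.1984) ≈ 78.6°.

78.6°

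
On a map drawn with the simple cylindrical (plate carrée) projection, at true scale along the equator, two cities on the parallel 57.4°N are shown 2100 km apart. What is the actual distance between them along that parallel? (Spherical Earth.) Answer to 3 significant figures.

In the plate carrée (x = Rλ, y = Rφ), meridians are true-scale (h = 1) and parallels are stretched by k = sec φ.
Along the parallel at 57.4°, map distances are exaggerated by k = sec 57.4° = 1.856.
True distance = 2100 / 1.856 = 2100 × cos 57.4° ≈ 1130 km.

1130 km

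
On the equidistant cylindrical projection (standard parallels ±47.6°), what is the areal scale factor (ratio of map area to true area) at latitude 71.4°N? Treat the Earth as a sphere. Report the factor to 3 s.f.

The equidistant cylindrical projection with φ₀ = 47.6° has h = 1 (meridians true) and k = cos φ₀ / cos φ along parallels.
Areal scale = h·k = 1 × cos φ₀ / cos φ; at 71.4°, h = 1.000, k = 2.114, so h·k = 2.114.

2.11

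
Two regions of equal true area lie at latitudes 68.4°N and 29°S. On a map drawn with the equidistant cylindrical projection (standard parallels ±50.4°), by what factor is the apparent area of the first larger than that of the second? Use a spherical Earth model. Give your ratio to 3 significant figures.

The equidistant cylindrical projection with φ₀ = 50.4° has h = 1 (meridians true) and k = cos φ₀ / cos φ along parallels.
Areal scale at 68.4°: h·k = 1.000 × 1.732 = 1.732.
Areal scale at 29°: h·k = 1.000 × 0.7288 = 0.7288.
Ratio = 1.732/0.7288 ≈ 2.38.

2.38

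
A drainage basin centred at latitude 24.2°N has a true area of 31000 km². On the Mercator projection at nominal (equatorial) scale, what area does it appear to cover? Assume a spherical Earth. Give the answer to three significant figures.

For Mercator, h = k = sec φ (a conformal cylindrical projection has a single point scale, 1/cos φ).
Areal scale = k² = sec²φ = 1/cos²(24.2°) = 1/0.9121² = 1.202.
Apparent area = 31000 × 1.202 ≈ 37300 km².

37300 km²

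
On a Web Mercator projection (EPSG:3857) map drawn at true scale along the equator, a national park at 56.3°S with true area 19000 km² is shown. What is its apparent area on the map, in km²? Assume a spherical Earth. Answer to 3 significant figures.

The Mercator projection is conformal; its linear scale factor is the same in every direction and equals sec φ = 1/cos φ.
Areal scale = k² = sec²φ = 1/cos²(56.3°) = 1/0.5548² = 3.248.
Apparent area = 19000 × 3.248 ≈ 61700 km².

61700 km²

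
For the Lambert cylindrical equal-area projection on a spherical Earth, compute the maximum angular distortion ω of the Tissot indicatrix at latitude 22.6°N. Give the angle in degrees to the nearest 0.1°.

9.1°

The Lambert cylindrical equal-area projection is the cylindrical equal-area projection with its standard parallel at the equator (φ₀ = 0). For cylindrical equal-area with standard parallel φ₀, h = cos φ / cos φ₀ and k = cos φ₀ / cos φ, so h·k = 1.
At 22.6°: h = 0.9232, k = 1.083; principal scales a = 1.083, b = 0.9232.
sin(ω/2) = (a − b)/(a + b) = 0.1600/2.006 = 0.07973, so ω = 2 arcsin(0.07973) ≈ 9.1°.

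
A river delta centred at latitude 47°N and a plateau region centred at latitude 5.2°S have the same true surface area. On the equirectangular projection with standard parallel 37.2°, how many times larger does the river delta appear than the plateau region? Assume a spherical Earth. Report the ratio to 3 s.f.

In the equirectangular projection with standard parallel φ₀ = 37.2° (x = Rλ cos φ₀, y = Rφ), meridians are true-scale (h = 1) and the parallel scale is k = cos φ₀ / cos φ.
Areal scale at 47°: h·k = 1.000 × 1.168 = 1.168.
Areal scale at 5.2°: h·k = 1.000 × 0.7998 = 0.7998.
Ratio = 1.168/0.7998 ≈ 1.46.

1.46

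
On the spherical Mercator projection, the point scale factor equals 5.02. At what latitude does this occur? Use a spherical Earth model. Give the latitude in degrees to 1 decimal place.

78.5°

Mercator scale is k = sec φ = 1/cos φ.
1/cos φ = 5.02  ⇒  cos φ = 0.1992  ⇒  φ = arccos(0.1992) ≈ 78.5°.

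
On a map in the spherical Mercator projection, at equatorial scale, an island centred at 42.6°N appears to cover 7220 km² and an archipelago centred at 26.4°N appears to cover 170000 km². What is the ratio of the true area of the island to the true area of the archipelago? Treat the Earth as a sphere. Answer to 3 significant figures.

0.0287

On Mercator the areal scale is sec²φ, so true area = apparent × cos²φ.
True area of island: 7220 × cos²(42.6°) = 7220 × 0.5418 = 3912 km².
True area of archipelago: 170000 × cos²(26.4°) = 170000 × 0.8023 = 136400 km².
Ratio = 3912 / 136400 ≈ 0.0287.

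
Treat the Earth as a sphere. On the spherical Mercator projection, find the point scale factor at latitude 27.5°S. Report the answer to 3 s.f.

1.13

For Mercator, h = k = sec φ (a conformal cylindrical projection has a single point scale, 1/cos φ).
k = 1/cos 27.5° = 1/0.8870 = 1.127.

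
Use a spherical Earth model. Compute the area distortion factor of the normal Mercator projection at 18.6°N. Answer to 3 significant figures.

For Mercator, h = k = sec φ (a conformal cylindrical projection has a single point scale, 1/cos φ).
Areal scale = k² = sec²φ = 1/cos²(18.6°) = 1/0.9478² = 1.113.

1.11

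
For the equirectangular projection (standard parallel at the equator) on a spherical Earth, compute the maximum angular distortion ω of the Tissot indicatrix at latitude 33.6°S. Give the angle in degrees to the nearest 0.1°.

For the equirectangular projection with φ₀ = 0 (plate carrée), h = 1 along meridians and k = sec φ along parallels.
At 33.6°: h = 1.000, k = 1.201; principal scales a = 1.201, b = 1.000.
sin(ω/2) = (a − b)/(a + b) = 0.2006/2.201 = 0.09115, so ω = 2 arcsin(0.09115) ≈ 10.5°.

10.5°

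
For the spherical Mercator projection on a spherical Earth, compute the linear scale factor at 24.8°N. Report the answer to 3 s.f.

Mercator is conformal, so the point scale is isotropic: h = k = sec φ = 1/cos φ.
k = 1/cos 24.8° = 1/0.9078 = 1.102.

1.10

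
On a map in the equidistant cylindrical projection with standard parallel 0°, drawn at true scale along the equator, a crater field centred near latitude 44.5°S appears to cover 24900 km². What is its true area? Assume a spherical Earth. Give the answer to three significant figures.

17800 km²

In the plate carrée (x = Rλ, y = Rφ), meridians are true-scale (h = 1) and parallels are stretched by k = sec φ.
Areal scale = h·k = 1 × sec φ; at 44.5°, h = 1.000, k = 1.402, so h·k = 1.402.
True area = apparent / (areal scale) = 24900 / 1.402 ≈ 17800 km².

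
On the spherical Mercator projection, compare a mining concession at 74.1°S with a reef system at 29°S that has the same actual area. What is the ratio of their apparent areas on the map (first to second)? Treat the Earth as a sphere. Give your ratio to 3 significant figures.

10.2

On Mercator, area is exaggerated by sec²φ = 1/cos²φ.
At 74.1°: sec²(74.1°) = 1/0.2740² = 13.32.
At 29°: sec²(29°) = 1/0.8746² = 1.307.
Ratio = 13.32/1.307 = cos²(29°)/cos²(74.1°) ≈ 10.2.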